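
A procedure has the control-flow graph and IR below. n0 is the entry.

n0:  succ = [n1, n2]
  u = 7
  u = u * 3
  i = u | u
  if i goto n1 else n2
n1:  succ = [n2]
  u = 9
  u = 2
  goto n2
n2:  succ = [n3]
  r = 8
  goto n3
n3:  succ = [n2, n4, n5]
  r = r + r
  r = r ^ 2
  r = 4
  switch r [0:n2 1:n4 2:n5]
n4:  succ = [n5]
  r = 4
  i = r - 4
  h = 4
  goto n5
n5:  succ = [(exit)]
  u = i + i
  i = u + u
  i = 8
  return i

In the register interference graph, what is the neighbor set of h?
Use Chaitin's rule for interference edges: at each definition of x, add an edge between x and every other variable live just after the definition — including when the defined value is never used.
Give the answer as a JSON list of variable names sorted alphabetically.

Answer: ["i"]

Working:
Per-block:
  n0: {i,u} / ∅
  n1: {u} / ∅
  n2: {r} / ∅
  n3: {r} / {r}
  n4: {h,i,r} / ∅
  n5: {i,u} / {i}

Backward fixpoint:
  n0 li=∅ lo={i}
  n1 li={i} lo={i}
  n2 li={i} lo={i,r}
  n3 li={i,r} lo={i}
  n4 li=∅ lo={i}
  n5 li={i} lo=∅

Interference:
  h: {i}
  i: {h,r,u}
  r: {i}
  u: {i}

N(h) = ["i"]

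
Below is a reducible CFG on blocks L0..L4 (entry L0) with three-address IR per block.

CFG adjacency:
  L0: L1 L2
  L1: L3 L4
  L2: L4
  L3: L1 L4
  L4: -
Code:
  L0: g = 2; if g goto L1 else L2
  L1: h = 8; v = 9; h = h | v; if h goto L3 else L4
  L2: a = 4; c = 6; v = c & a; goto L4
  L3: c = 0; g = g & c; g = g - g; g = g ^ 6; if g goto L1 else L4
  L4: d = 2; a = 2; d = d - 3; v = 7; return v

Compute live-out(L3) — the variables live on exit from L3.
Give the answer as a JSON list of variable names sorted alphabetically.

Answer: ["g"]

Working:
Block summaries:
  L0: {g} / ∅
  L1: {h,v} / ∅
  L2: {a,c,v} / ∅
  L3: {c,g} / {g}
  L4: {a,d,v} / ∅

Backward fixpoint:
  live L0: ∅→{g}
  live L1: {g}→{g}
  live L2: ∅→∅
  live L3: {g}→{g}
  live L4: ∅→∅

live-out(L3) = ["g"]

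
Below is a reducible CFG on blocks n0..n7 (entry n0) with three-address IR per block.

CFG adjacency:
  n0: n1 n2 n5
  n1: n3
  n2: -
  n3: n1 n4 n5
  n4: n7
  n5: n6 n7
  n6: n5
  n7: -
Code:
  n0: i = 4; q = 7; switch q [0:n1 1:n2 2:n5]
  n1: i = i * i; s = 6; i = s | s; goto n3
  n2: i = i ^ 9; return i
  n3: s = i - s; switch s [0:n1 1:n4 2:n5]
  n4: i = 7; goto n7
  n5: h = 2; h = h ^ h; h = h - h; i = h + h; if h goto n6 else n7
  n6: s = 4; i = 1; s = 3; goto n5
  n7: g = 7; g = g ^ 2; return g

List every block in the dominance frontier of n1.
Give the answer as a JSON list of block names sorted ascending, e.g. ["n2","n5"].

idom tree: n1←n0 n2←n0 n3←n1 n4←n3 n5←n0 n6←n5 n7←n0
Dom∩ at merges:
  n1: preds {n0,n3}: {n0} ∩ {n0,n1,n3} = {n0}; idom=n0
  n5: preds {n0,n3,n6}: {n0} ∩ {n0,n1,n3} ∩ {n0,n5,n6} = {n0}; idom=n0
  n7: preds {n4,n5}: {n0,n1,n3,n4} ∩ {n0,n5} = {n0}; idom=n0

DF walk-up:
  join n1 pred n0: · stop@n0
  join n1 pred n3: n3→n1 stop@n0
  join n5 pred n0: · stop@n0
  join n5 pred n3: n3→n1 stop@n0
  join n5 pred n6: n6→n5 stop@n0
  join n7 pred n4: n4→n3→n1 stop@n0
  join n7 pred n5: n5 stop@n0
  DF(n0)=∅
  DF(n1)={n1,n5,n7}
  DF(n2)=∅
  DF(n3)={n1,n5,n7}
  DF(n4)={n7}
  DF(n5)={n5,n7}
  DF(n6)={n5}
  DF(n7)=∅

DF(n1) = ["n1", "n5", "n7"]

Answer: ["n1", "n5", "n7"]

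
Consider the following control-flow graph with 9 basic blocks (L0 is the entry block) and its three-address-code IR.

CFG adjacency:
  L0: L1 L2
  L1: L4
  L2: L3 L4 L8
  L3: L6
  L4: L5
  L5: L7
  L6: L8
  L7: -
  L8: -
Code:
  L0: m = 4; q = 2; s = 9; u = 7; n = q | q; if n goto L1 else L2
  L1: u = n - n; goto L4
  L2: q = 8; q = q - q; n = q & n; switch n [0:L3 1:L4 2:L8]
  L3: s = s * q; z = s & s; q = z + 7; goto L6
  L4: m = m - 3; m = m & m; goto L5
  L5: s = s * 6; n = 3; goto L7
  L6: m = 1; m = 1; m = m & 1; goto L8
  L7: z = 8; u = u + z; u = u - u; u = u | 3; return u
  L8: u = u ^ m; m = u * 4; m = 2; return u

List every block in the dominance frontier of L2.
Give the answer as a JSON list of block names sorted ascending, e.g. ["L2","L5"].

idom tree: L1←L0 L2←L0 L3←L2 L4←L0 L5←L4 L6←L3 L7←L5 L8←L2
Join-block Dom:
  L4: preds {L1,L2}: {L0,L1} ∩ {L0,L2} = {L0}; idom=L0
  L8: preds {L2,L6}: {L0,L2} ∩ {L0,L2,L3,L6} = {L0,L2}; idom=L2

DF derivation:
  join L4 pred L1: L1 stop@L0
  join L4 pred L2: L2 stop@L0
  join L8 pred L2: · stop@L2
  join L8 pred L6: L6→L3 stop@L2
  DF(L0)=∅
  DF(L1)={L4}
  DF(L2)={L4}
  DF(L3)={L8}
  DF(L4)=∅
  DF(L5)=∅
  DF(L6)={L8}
  DF(L7)=∅
  DF(L8)=∅

DF(L2) = ["L4"]

Answer: ["L4"]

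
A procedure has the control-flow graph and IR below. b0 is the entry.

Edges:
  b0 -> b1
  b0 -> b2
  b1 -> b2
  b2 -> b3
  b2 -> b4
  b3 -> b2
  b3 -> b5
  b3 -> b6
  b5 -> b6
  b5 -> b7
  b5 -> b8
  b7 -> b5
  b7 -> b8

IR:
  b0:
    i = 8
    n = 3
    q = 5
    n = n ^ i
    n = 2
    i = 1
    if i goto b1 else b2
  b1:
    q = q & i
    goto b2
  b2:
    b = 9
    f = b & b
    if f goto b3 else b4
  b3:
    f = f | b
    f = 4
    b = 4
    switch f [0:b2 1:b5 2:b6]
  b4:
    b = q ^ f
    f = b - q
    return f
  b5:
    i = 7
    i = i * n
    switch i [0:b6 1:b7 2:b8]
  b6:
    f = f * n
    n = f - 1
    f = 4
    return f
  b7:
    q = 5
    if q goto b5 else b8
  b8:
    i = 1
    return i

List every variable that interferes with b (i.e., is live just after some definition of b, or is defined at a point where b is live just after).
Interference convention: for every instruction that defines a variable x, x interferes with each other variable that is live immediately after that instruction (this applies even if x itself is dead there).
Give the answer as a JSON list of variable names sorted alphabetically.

Answer: ["f", "n", "q"]

Derivation:
Block summaries:
  b0 def {i,n,q} use ∅
  b1 def {q} use {i,q}
  b2 def {b,f} use ∅
  b3 def {b,f} use {b,f}
  b4 def {b,f} use {f,q}
  b5 def {i} use {n}
  b6 def {f,n} use {f,n}
  b7 def {q} use ∅
  b8 def {i} use ∅

Backward fixpoint:
  b0: in=∅ out={i,n,q}
  b1: in={i,n,q} out={n,q}
  b2: in={n,q} out={b,f,n,q}
  b3: in={b,f,n,q} out={f,n,q}
  b4: in={f,q} out=∅
  b5: in={f,n} out={f,n}
  b6: in={f,n} out=∅
  b7: in={f,n} out={f,n}
  b8: in=∅ out=∅

Conflict graph:
  b: {f,n,q}
  f: {b,i,n,q}
  i: {f,n,q}
  n: {b,f,i,q}
  q: {b,f,i,n}

N(b) = ["f", "n", "q"]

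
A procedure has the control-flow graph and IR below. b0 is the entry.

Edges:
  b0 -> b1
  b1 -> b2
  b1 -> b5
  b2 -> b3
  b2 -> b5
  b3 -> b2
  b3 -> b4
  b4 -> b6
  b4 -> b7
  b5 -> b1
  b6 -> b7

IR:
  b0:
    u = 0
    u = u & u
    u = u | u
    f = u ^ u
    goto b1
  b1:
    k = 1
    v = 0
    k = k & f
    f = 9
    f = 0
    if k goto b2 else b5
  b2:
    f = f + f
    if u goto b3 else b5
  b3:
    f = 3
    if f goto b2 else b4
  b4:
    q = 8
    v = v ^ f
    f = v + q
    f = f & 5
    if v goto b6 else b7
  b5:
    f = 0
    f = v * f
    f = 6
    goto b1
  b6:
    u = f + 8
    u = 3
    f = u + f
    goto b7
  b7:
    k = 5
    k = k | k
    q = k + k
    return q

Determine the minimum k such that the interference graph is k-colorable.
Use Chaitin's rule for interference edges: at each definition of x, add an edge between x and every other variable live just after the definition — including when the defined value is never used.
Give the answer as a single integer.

Answer: 4

Derivation:
Block summaries:
  b0 def {f,u} use ∅
  b1 def {f,k,v} use {f}
  b2 def {f} use {f,u}
  b3 def {f} use ∅
  b4 def {f,q,v} use {f,v}
  b5 def {f} use {v}
  b6 def {f,u} use {f}
  b7 def {k,q} use ∅

Live sets:
  b0: in=∅ out={f,u}
  b1: in={f,u} out={f,u,v}
  b2: in={f,u,v} out={u,v}
  b3: in={u,v} out={f,u,v}
  b4: in={f,v} out={f}
  b5: in={u,v} out={f,u}
  b6: in={f} out=∅
  b7: in=∅ out=∅

Interfere edges:
  f — {k,q,u,v}
  k — {f,u,v}
  q — {f,v}
  u — {f,k,v}
  v — {f,k,q,u}

Registers:
  lower bound: {f,k,u,v} mutually conflict ⇒ χ ≥ 4
  assign f→R0 k→R2 q→R2 u→R3 v→R1 — no edge inside a register ⇒ χ ≤ 4
  χ = 4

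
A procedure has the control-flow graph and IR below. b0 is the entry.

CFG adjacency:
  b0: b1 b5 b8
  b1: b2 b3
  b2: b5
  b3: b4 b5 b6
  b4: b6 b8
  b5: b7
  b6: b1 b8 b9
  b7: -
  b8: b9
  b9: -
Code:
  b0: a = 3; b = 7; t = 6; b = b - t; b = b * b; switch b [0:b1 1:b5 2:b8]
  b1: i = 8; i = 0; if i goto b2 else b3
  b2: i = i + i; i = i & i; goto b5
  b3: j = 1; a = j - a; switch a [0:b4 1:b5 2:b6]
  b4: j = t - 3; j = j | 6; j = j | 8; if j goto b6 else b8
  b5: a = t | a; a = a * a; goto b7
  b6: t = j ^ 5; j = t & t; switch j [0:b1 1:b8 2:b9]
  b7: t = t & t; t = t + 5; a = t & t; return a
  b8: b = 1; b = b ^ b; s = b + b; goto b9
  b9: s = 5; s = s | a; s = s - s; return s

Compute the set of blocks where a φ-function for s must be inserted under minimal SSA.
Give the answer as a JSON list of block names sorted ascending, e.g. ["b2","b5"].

Answer: ["b9"]

Analysis:
idom tree: b1←b0 b2←b1 b3←b1 b4←b3 b5←b0 b6←b3 b7←b5 b8←b0 b9←b0
Dom∩ at merges:
  b1: preds {b0,b6}: {b0} ∩ {b0,b1,b3,b6} = {b0}; idom=b0
  b5: preds {b0,b2,b3}: {b0} ∩ {b0,b1,b2} ∩ {b0,b1,b3} = {b0}; idom=b0
  b6: preds {b3,b4}: {b0,b1,b3} ∩ {b0,b1,b3,b4} = {b0,b1,b3}; idom=b3
  b8: preds {b0,b4,b6}: {b0} ∩ {b0,b1,b3,b4} ∩ {b0,b1,b3,b6} = {b0}; idom=b0
  b9: preds {b6,b8}: {b0,b1,b3,b6} ∩ {b0,b8} = {b0}; idom=b0

Frontier:
  join b1 pred b0: · stop@b0
  join b1 pred b6: b6→b3→b1 stop@b0
  join b5 pred b0: · stop@b0
  join b5 pred b2: b2→b1 stop@b0
  join b5 pred b3: b3→b1 stop@b0
  join b6 pred b3: · stop@b3
  join b6 pred b4: b4 stop@b3
  join b8 pred b0: · stop@b0
  join b8 pred b4: b4→b3→b1 stop@b0
  join b8 pred b6: b6→b3→b1 stop@b0
  join b9 pred b6: b6→b3→b1 stop@b0
  join b9 pred b8: b8 stop@b0
  b0: DF=∅
  b1: DF={b1,b5,b8,b9}
  b2: DF={b5}
  b3: DF={b1,b5,b8,b9}
  b4: DF={b6,b8}
  b5: DF=∅
  b6: DF={b1,b8,b9}
  b7: DF=∅
  b8: DF={b9}
  b9: DF=∅

φ for s: defs {b8,b9}
  DF⁺ = {b9}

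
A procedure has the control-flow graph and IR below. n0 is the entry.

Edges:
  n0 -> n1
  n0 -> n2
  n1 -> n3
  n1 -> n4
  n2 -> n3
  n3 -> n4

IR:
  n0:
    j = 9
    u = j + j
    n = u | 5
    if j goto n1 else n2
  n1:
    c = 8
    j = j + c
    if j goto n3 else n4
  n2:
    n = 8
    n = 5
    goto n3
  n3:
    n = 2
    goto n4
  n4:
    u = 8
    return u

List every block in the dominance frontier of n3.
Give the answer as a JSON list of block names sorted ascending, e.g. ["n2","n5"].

Answer: ["n4"]

Analysis:
idom tree: n1←n0 n2←n0 n3←n0 n4←n0
Join-block Dom:
  n3: preds {n1,n2}: {n0,n1} ∩ {n0,n2} = {n0}; idom=n0
  n4: preds {n1,n3}: {n0,n1} ∩ {n0,n3} = {n0}; idom=n0

DF derivation:
  join n3 pred n1: n1 stop@n0
  join n3 pred n2: n2 stop@n0
  join n4 pred n1: n1 stop@n0
  join n4 pred n3: n3 stop@n0
  n0 → ∅
  n1 → {n3,n4}
  n2 → {n3}
  n3 → {n4}
  n4 → ∅

DF(n3) = ["n4"]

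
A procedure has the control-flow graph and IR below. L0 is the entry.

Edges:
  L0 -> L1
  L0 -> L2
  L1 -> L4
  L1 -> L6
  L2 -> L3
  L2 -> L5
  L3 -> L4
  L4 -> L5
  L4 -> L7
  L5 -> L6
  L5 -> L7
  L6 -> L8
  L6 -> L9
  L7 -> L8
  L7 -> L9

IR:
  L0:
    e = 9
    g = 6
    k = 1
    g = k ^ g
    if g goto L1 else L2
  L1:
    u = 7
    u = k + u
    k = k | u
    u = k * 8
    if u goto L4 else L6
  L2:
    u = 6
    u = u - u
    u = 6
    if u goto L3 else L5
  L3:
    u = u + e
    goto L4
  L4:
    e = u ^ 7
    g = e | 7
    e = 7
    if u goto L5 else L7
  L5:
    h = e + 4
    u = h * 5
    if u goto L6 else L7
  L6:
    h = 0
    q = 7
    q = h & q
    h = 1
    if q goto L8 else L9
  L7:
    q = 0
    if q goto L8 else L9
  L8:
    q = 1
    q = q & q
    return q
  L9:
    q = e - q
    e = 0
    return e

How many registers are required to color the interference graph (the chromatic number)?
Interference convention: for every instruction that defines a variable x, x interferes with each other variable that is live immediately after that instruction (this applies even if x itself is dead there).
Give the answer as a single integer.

Answer: 4

Analysis:
Per-block:
  L0 def {e,g,k} use ∅
  L1 def {k,u} use {k}
  L2 def {u} use ∅
  L3 def {u} use {e,u}
  L4 def {e,g} use {u}
  L5 def {h,u} use {e}
  L6 def {h,q} use ∅
  L7 def {q} use ∅
  L8 def {q} use ∅
  L9 def {e,q} use {e,q}

Live sets:
  L0 li=∅ lo={e,k}
  L1 li={e,k} lo={e,u}
  L2 li={e} lo={e,u}
  L3 li={e,u} lo={u}
  L4 li={u} lo={e}
  L5 li={e} lo={e}
  L6 li={e} lo={e,q}
  L7 li={e} lo={e,q}
  L8 li=∅ lo=∅
  L9 li={e,q} lo=∅

Interfere edges:
  e↔{g,h,k,q,u}
  g↔{e,k,u}
  h↔{e,q}
  k↔{e,g,u}
  q↔{e,h}
  u↔{e,g,k}

Registers:
  clique {e,g,k,u} ⇒ need ≥ 4
  assign e→R0 g→R1 h→R1 k→R2 q→R2 u→R3 — no edge inside a register ⇒ χ ≤ 4
  χ = 4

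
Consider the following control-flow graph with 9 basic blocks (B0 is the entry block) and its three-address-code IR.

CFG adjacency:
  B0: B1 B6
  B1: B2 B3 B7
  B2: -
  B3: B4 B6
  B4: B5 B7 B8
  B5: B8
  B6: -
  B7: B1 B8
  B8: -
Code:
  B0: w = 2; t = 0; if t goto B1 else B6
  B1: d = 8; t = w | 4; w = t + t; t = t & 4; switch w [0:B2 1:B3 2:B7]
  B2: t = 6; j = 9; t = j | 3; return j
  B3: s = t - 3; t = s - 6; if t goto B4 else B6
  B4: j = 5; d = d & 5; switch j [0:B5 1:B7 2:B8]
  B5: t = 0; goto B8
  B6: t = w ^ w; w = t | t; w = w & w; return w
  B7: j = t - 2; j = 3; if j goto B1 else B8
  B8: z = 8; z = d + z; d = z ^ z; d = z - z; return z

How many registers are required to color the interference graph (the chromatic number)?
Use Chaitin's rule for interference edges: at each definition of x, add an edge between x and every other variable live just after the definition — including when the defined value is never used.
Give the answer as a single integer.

Answer: 4

Analysis:
Per-block:
  B0 def {t,w} use ∅
  B1 def {d,t,w} use {w}
  B2 def {j,t} use ∅
  B3 def {s,t} use {t}
  B4 def {d,j} use {d}
  B5 def {t} use ∅
  B6 def {t,w} use {w}
  B7 def {j} use {t}
  B8 def {d,z} use {d}

Backward fixpoint:
  B0 li=∅ lo={w}
  B1 li={w} lo={d,t,w}
  B2 li=∅ lo=∅
  B3 li={d,t,w} lo={d,t,w}
  B4 li={d,t,w} lo={d,t,w}
  B5 li={d} lo={d}
  B6 li={w} lo=∅
  B7 li={d,t,w} lo={d,w}
  B8 li={d} lo=∅

Conflict graph:
  d — {j,s,t,w,z}
  j — {d,t,w}
  s — {d,w}
  t — {d,j,w}
  w — {d,j,s,t}
  z — {d}

Colouring:
  lower bound: {d,j,t,w} mutually conflict ⇒ χ ≥ 4
  assign d→c0 j→c2 s→c2 t→c3 w→c1 z→c1 — no edge inside a register ⇒ χ ≤ 4
  χ = 4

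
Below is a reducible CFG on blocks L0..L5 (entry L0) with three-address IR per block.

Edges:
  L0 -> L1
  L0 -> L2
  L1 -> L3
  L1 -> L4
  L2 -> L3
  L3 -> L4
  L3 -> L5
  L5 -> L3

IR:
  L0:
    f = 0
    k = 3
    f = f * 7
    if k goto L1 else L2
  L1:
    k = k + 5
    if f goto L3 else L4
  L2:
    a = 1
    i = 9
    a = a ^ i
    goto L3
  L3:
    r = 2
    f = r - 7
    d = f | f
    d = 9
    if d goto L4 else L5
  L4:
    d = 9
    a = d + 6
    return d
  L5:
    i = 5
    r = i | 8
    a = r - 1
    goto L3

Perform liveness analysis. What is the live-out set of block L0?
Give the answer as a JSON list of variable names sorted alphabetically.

Per-block:
  L0 def {f,k} use ∅
  L1 def {k} use {f,k}
  L2 def {a,i} use ∅
  L3 def {d,f,r} use ∅
  L4 def {a,d} use ∅
  L5 def {a,i,r} use ∅

Live sets:
  live L0: ∅→{f,k}
  live L1: {f,k}→∅
  live L2: ∅→∅
  live L3: ∅→∅
  live L4: ∅→∅
  live L5: ∅→∅

live-out(L0) = ["f", "k"]

Answer: ["f", "k"]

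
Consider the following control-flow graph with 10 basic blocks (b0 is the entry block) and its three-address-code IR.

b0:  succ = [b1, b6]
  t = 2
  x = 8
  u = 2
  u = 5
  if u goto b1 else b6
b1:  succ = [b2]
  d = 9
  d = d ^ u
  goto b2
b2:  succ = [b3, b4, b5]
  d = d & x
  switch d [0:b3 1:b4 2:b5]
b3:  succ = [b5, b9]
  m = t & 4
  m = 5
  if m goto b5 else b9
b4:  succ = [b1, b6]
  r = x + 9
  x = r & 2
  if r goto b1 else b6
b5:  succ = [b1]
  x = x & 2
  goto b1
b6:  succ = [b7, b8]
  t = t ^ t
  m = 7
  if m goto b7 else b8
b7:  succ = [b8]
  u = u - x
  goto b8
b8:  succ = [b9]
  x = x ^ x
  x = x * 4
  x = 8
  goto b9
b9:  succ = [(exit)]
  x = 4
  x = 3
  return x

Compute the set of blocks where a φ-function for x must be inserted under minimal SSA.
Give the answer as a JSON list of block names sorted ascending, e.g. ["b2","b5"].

idom tree: b1←b0 b2←b1 b3←b2 b4←b2 b5←b2 b6←b0 b7←b6 b8←b6 b9←b0
Dom at joins:
  b1: preds {b0,b4,b5}: {b0} ∩ {b0,b1,b2,b4} ∩ {b0,b1,b2,b5} = {b0}; idom=b0
  b5: preds {b2,b3}: {b0,b1,b2} ∩ {b0,b1,b2,b3} = {b0,b1,b2}; idom=b2
  b6: preds {b0,b4}: {b0} ∩ {b0,b1,b2,b4} = {b0}; idom=b0
  b8: preds {b6,b7}: {b0,b6} ∩ {b0,b6,b7} = {b0,b6}; idom=b6
  b9: preds {b3,b8}: {b0,b1,b2,b3} ∩ {b0,b6,b8} = {b0}; idom=b0

DF walk-up:
  b1←b0: walk · to b0
  b1←b4: walk b4→b2→b1 to b0
  b1←b5: walk b5→b2→b1 to b0
  b5←b2: walk · to b2
  b5←b3: walk b3 to b2
  b6←b0: walk · to b0
  b6←b4: walk b4→b2→b1 to b0
  b8←b6: walk · to b6
  b8←b7: walk b7 to b6
  b9←b3: walk b3→b2→b1 to b0
  b9←b8: walk b8→b6 to b0
  b0 → ∅
  b1 → {b1,b6,b9}
  b2 → {b1,b6,b9}
  b3 → {b5,b9}
  b4 → {b1,b6}
  b5 → {b1}
  b6 → {b9}
  b7 → {b8}
  b8 → {b9}
  b9 → ∅

φ for x: defs {b0,b4,b5,b8,b9}
  DF⁺ = {b1,b6,b9}

Answer: ["b1", "b6", "b9"]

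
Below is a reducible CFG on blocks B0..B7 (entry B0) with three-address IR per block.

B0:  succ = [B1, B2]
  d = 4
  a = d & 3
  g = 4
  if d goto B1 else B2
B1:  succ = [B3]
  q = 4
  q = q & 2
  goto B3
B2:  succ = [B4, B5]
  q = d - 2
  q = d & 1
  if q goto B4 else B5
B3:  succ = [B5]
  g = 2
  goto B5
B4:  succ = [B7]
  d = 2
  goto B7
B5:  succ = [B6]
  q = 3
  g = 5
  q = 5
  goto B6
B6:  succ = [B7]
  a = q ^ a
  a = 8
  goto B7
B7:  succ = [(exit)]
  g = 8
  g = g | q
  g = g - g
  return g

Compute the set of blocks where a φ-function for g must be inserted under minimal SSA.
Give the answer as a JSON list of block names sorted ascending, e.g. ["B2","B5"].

idom tree: B1←B0 B2←B0 B3←B1 B4←B2 B5←B0 B6←B5 B7←B0
Join-block Dom:
  B5: preds {B2,B3}: {B0,B2} ∩ {B0,B1,B3} = {B0}; idom=B0
  B7: preds {B4,B6}: {B0,B2,B4} ∩ {B0,B5,B6} = {B0}; idom=B0

DF walk-up:
  B5←B2: walk B2 to B0
  B5←B3: walk B3→B1 to B0
  B7←B4: walk B4→B2 to B0
  B7←B6: walk B6→B5 to B0
  B0 → ∅
  B1 → {B5}
  B2 → {B5,B7}
  B3 → {B5}
  B4 → {B7}
  B5 → {B7}
  B6 → {B7}
  B7 → ∅

φ for g: defs {B0,B3,B5,B7}
  DF⁺ = {B5,B7}

Answer: ["B5", "B7"]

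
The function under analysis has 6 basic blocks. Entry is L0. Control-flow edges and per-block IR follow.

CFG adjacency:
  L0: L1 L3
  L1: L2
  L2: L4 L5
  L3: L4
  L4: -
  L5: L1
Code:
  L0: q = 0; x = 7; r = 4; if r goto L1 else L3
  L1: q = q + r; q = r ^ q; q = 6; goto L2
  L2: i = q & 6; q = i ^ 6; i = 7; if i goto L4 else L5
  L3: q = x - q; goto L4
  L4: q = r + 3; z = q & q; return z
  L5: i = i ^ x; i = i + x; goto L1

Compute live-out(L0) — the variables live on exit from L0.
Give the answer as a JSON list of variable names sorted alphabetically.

Answer: ["q", "r", "x"]

Working:
Per-block:
  L0: {q,r,x} / ∅
  L1: {q} / {q,r}
  L2: {i,q} / {q}
  L3: {q} / {q,x}
  L4: {q,z} / {r}
  L5: {i} / {i,x}

Live sets:
  live L0: ∅→{q,r,x}
  live L1: {q,r,x}→{q,r,x}
  live L2: {q,r,x}→{i,q,r,x}
  live L3: {q,r,x}→{r}
  live L4: {r}→∅
  live L5: {i,q,r,x}→{q,r,x}

live-out(L0) = ["q", "r", "x"]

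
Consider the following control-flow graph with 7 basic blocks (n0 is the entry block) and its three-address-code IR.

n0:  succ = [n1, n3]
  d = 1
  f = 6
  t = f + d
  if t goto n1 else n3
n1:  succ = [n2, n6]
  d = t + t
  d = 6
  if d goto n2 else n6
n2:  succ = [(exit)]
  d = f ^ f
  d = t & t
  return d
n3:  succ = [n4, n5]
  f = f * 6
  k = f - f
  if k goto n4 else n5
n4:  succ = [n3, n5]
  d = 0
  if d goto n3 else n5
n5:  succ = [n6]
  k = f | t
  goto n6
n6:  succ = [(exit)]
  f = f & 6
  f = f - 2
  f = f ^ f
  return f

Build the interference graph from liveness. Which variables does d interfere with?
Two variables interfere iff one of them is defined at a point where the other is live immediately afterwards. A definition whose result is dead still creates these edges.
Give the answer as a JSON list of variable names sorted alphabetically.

Answer: ["f", "t"]

Working:
Per-block:
  n0 def {d,f,t} use ∅
  n1 def {d} use {t}
  n2 def {d} use {f,t}
  n3 def {f,k} use {f}
  n4 def {d} use ∅
  n5 def {k} use {f,t}
  n6 def {f} use {f}

Backward fixpoint:
  live n0: ∅→{f,t}
  live n1: {f,t}→{f,t}
  live n2: {f,t}→∅
  live n3: {f,t}→{f,t}
  live n4: {f,t}→{f,t}
  live n5: {f,t}→{f}
  live n6: {f}→∅

Interfere edges:
  d↔{f,t}
  f↔{d,k,t}
  k↔{f,t}
  t↔{d,f,k}

N(d) = ["f", "t"]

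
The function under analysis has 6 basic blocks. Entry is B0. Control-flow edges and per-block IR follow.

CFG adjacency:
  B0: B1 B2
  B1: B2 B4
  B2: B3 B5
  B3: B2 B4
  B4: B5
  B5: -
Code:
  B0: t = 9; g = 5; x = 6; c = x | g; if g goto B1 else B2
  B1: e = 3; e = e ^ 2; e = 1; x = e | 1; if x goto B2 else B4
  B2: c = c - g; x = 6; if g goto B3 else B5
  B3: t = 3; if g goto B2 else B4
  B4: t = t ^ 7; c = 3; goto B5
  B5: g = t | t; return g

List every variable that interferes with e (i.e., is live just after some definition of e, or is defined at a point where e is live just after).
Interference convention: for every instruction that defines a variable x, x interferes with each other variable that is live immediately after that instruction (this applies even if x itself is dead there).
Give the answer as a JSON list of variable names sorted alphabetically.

def/use:
  B0 def {c,g,t,x} use ∅
  B1 def {e,x} use ∅
  B2 def {c,x} use {c,g}
  B3 def {t} use {g}
  B4 def {c,t} use {t}
  B5 def {g} use {t}

Backward fixpoint:
  B0: in=∅ out={c,g,t}
  B1: in={c,g,t} out={c,g,t}
  B2: in={c,g,t} out={c,g,t}
  B3: in={c,g} out={c,g,t}
  B4: in={t} out={t}
  B5: in={t} out=∅

Interference:
  c: {e,g,t,x}
  e: {c,g,t}
  g: {c,e,t,x}
  t: {c,e,g,x}
  x: {c,g,t}

N(e) = ["c", "g", "t"]

Answer: ["c", "g", "t"]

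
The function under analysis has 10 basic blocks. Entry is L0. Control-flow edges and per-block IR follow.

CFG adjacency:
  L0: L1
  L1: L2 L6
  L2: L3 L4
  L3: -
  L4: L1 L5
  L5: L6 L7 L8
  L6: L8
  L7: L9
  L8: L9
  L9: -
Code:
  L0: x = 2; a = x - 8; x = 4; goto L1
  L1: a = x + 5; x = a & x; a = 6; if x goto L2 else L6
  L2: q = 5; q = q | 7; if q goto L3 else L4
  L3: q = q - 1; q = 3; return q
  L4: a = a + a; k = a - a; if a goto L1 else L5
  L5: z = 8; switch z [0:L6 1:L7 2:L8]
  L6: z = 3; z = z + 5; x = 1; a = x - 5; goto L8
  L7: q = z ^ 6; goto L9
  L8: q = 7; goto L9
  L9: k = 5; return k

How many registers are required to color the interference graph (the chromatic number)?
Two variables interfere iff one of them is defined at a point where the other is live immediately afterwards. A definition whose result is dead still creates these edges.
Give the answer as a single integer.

def/use:
  L0 def {a,x} use ∅
  L1 def {a,x} use {x}
  L2 def {q} use ∅
  L3 def {q} use {q}
  L4 def {a,k} use {a}
  L5 def {z} use ∅
  L6 def {a,x,z} use ∅
  L7 def {q} use {z}
  L8 def {q} use ∅
  L9 def {k} use ∅

Liveness:
  live L0: ∅→{x}
  live L1: {x}→{a,x}
  live L2: {a,x}→{a,q,x}
  live L3: {q}→∅
  live L4: {a,x}→{x}
  live L5: ∅→{z}
  live L6: ∅→∅
  live L7: {z}→∅
  live L8: ∅→∅
  live L9: ∅→∅

Interference:
  a: {k,q,x}
  k: {a,x}
  q: {a,x}
  x: {a,k,q}
  z: ∅

Colouring:
  clique {a,k,x} ⇒ need ≥ 3
  3-colouring: R0={a,z}  R1={x}  R2={k,q}
  χ = 3

Answer: 3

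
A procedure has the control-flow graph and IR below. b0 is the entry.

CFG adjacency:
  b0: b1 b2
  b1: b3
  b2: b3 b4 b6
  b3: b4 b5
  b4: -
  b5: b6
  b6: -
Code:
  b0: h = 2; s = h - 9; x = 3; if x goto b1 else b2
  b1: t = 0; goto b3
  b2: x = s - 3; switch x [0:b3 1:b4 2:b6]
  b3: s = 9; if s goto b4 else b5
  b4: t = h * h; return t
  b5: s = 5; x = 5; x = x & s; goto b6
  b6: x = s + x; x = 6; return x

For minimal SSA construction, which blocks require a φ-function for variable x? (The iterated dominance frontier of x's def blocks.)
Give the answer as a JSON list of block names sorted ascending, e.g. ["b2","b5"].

idom tree: b1←b0 b2←b0 b3←b0 b4←b0 b5←b3 b6←b0
Join-block Dom:
  b3: preds {b1,b2}: {b0,b1} ∩ {b0,b2} = {b0}; idom=b0
  b4: preds {b2,b3}: {b0,b2} ∩ {b0,b3} = {b0}; idom=b0
  b6: preds {b2,b5}: {b0,b2} ∩ {b0,b3,b5} = {b0}; idom=b0

DF walk-up:
  join b3 pred b1: b1 stop@b0
  join b3 pred b2: b2 stop@b0
  join b4 pred b2: b2 stop@b0
  join b4 pred b3: b3 stop@b0
  join b6 pred b2: b2 stop@b0
  join b6 pred b5: b5→b3 stop@b0
  DF(b0)=∅
  DF(b1)={b3}
  DF(b2)={b3,b4,b6}
  DF(b3)={b4,b6}
  DF(b4)=∅
  DF(b5)={b6}
  DF(b6)=∅

φ for x: defs {b0,b2,b5,b6}
  DF⁺ = {b3,b4,b6}

Answer: ["b3", "b4", "b6"]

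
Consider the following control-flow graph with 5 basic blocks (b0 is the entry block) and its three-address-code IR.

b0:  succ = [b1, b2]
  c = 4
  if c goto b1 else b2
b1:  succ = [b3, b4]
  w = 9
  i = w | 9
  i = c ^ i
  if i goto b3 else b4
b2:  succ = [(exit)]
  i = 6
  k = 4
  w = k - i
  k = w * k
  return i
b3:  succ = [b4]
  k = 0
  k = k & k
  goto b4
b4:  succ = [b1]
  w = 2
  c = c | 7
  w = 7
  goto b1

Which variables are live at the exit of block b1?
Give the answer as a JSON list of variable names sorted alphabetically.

Answer: ["c"]

Working:
def/use:
  b0: {c} / ∅
  b1: {i,w} / {c}
  b2: {i,k,w} / ∅
  b3: {k} / ∅
  b4: {c,w} / {c}

Liveness:
  b0: in=∅ out={c}
  b1: in={c} out={c}
  b2: in=∅ out=∅
  b3: in={c} out={c}
  b4: in={c} out={c}

live-out(b1) = ["c"]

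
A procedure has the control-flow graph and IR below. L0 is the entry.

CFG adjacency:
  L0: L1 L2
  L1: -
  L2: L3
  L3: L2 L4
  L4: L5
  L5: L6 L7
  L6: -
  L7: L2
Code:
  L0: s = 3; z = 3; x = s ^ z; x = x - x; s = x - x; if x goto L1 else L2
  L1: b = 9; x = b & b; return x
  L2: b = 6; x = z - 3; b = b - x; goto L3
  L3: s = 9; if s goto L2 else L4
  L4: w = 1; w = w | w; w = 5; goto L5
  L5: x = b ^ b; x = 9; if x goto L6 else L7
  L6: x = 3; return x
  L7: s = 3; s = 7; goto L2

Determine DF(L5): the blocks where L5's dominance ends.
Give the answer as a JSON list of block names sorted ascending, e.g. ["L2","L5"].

idom tree: L1←L0 L2←L0 L3←L2 L4←L3 L5←L4 L6←L5 L7←L5
Dom∩ at merges:
  L2: preds {L0,L3,L7}: {L0} ∩ {L0,L2,L3} ∩ {L0,L2,L3,L4,L5,L7} = {L0}; idom=L0

DF derivation:
  L2←L0: walk · to L0
  L2←L3: walk L3→L2 to L0
  L2←L7: walk L7→L5→L4→L3→L2 to L0
  L0: DF=∅
  L1: DF=∅
  L2: DF={L2}
  L3: DF={L2}
  L4: DF={L2}
  L5: DF={L2}
  L6: DF=∅
  L7: DF={L2}

DF(L5) = ["L2"]

Answer: ["L2"]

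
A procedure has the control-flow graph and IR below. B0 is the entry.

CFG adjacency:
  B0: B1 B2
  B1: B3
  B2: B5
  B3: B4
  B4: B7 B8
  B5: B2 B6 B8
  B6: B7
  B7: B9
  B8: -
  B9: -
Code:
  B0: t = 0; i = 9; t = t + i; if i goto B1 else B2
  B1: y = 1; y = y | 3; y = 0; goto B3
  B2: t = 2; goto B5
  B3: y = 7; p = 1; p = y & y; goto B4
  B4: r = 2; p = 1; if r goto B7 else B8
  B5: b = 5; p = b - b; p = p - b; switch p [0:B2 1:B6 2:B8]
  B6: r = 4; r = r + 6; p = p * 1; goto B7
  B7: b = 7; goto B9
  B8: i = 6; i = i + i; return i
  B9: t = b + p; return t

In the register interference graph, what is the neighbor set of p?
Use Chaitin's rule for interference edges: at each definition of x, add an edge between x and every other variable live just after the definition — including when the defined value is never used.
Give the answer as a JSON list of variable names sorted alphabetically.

Answer: ["b", "r", "y"]

Analysis:
Per-block:
  B0: {i,t} / ∅
  B1: {y} / ∅
  B2: {t} / ∅
  B3: {p,y} / ∅
  B4: {p,r} / ∅
  B5: {b,p} / ∅
  B6: {p,r} / {p}
  B7: {b} / ∅
  B8: {i} / ∅
  B9: {t} / {b,p}

Backward fixpoint:
  B0 li=∅ lo=∅
  B1 li=∅ lo=∅
  B2 li=∅ lo=∅
  B3 li=∅ lo=∅
  B4 li=∅ lo={p}
  B5 li=∅ lo={p}
  B6 li={p} lo={p}
  B7 li={p} lo={b,p}
  B8 li=∅ lo=∅
  B9 li={b,p} lo=∅

Interference:
  b — {p}
  i — {t}
  p — {b,r,y}
  r — {p}
  t — {i}
  y — {p}

N(p) = ["b", "r", "y"]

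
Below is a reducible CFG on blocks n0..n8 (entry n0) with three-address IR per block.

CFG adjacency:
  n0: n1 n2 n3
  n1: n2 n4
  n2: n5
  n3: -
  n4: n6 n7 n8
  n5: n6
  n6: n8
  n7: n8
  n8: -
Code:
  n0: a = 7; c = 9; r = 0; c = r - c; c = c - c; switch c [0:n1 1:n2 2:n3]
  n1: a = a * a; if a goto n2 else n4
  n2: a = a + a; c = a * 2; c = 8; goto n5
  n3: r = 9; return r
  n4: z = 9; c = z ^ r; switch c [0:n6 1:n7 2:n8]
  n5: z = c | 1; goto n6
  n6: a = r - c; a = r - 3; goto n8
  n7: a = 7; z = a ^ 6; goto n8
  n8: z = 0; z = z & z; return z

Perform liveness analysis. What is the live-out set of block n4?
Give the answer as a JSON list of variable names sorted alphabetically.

Per-block:
  n0: def={a,c,r} ue=∅
  n1: def={a} ue={a}
  n2: def={a,c} ue={a}
  n3: def={r} ue=∅
  n4: def={c,z} ue={r}
  n5: def={z} ue={c}
  n6: def={a} ue={c,r}
  n7: def={a,z} ue=∅
  n8: def={z} ue=∅

Backward fixpoint:
  n0 li=∅ lo={a,r}
  n1 li={a,r} lo={a,r}
  n2 li={a,r} lo={c,r}
  n3 li=∅ lo=∅
  n4 li={r} lo={c,r}
  n5 li={c,r} lo={c,r}
  n6 li={c,r} lo=∅
  n7 li=∅ lo=∅
  n8 li=∅ lo=∅

live-out(n4) = ["c", "r"]

Answer: ["c", "r"]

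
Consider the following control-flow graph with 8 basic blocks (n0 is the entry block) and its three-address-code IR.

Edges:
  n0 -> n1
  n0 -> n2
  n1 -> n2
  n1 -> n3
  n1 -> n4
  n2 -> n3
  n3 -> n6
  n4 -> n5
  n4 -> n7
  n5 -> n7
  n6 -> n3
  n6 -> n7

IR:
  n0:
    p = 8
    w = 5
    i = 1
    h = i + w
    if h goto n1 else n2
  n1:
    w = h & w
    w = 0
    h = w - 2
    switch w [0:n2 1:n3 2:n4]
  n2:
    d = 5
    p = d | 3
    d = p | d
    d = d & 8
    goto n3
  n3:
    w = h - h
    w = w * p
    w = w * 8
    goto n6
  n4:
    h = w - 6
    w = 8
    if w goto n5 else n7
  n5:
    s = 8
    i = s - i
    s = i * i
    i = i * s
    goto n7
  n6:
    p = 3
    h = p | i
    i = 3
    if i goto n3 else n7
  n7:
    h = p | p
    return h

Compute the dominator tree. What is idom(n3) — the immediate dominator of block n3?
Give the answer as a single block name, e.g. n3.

Answer: n0

Derivation:
idom tree: n1←n0 n2←n0 n3←n0 n4←n1 n5←n4 n6←n3 n7←n0
Join-block Dom:
  n2: preds {n0,n1}: {n0} ∩ {n0,n1} = {n0}; idom=n0
  n3: preds {n1,n2,n6}: {n0,n1} ∩ {n0,n2} ∩ {n0,n3,n6} = {n0}; idom=n0
  n7: preds {n4,n5,n6}: {n0,n1,n4} ∩ {n0,n1,n4,n5} ∩ {n0,n3,n6} = {n0}; idom=n0

idom(n3) = n0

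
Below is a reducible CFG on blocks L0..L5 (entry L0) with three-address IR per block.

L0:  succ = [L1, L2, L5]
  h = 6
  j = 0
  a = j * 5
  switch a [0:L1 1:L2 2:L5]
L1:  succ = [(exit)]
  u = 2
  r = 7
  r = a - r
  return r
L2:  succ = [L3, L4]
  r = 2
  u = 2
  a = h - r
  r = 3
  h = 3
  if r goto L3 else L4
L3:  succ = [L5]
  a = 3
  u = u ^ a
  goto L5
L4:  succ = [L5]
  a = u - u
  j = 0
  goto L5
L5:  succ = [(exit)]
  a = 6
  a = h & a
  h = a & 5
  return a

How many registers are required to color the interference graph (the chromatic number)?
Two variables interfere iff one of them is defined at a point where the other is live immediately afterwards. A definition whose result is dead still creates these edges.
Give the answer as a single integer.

Answer: 4

Derivation:
Per-block:
  L0 def {a,h,j} use ∅
  L1 def {r,u} use {a}
  L2 def {a,h,r,u} use {h}
  L3 def {a,u} use {u}
  L4 def {a,j} use {u}
  L5 def {a,h} use {h}

Backward fixpoint:
  live L0: ∅→{a,h}
  live L1: {a}→∅
  live L2: {h}→{h,u}
  live L3: {h,u}→{h}
  live L4: {h,u}→{h}
  live L5: {h}→∅

Interference:
  a — {h,r,u}
  h — {a,j,r,u}
  j — {h}
  r — {a,h,u}
  u — {a,h,r}

Registers:
  lower bound: {a,h,r,u} mutually conflict ⇒ χ ≥ 4
  4-colouring: R0={h}  R1={a,j}  R2={r}  R3={u}
  χ = 4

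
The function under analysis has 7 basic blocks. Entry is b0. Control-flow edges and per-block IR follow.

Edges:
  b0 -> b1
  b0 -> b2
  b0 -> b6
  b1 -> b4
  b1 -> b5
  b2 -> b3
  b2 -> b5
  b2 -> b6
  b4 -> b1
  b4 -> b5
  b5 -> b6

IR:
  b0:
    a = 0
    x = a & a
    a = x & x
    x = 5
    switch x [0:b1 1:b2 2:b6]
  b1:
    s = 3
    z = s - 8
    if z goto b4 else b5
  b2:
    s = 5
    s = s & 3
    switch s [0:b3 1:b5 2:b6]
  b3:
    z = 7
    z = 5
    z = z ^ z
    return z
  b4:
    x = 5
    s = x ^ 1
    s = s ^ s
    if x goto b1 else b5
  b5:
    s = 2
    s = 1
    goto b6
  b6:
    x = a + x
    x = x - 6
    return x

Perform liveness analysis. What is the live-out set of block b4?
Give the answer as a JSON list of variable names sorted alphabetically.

Per-block:
  b0: def={a,x} ue=∅
  b1: def={s,z} ue=∅
  b2: def={s} ue=∅
  b3: def={z} ue=∅
  b4: def={s,x} ue=∅
  b5: def={s} ue=∅
  b6: def={x} ue={a,x}

Liveness:
  b0 li=∅ lo={a,x}
  b1 li={a,x} lo={a,x}
  b2 li={a,x} lo={a,x}
  b3 li=∅ lo=∅
  b4 li={a} lo={a,x}
  b5 li={a,x} lo={a,x}
  b6 li={a,x} lo=∅

live-out(b4) = ["a", "x"]

Answer: ["a", "x"]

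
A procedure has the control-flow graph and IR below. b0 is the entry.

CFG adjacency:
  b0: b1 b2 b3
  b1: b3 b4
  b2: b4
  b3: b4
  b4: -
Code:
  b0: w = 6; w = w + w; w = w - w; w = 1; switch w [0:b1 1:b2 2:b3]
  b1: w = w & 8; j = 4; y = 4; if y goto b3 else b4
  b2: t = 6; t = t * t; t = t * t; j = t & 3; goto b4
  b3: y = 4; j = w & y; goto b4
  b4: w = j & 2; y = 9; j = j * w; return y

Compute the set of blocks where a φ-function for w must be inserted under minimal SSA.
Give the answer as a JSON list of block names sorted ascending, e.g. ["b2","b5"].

Answer: ["b3", "b4"]

Derivation:
idom tree: b1←b0 b2←b0 b3←b0 b4←b0
Dom at joins:
  b3: preds {b0,b1}: {b0} ∩ {b0,b1} = {b0}; idom=b0
  b4: preds {b1,b2,b3}: {b0,b1} ∩ {b0,b2} ∩ {b0,b3} = {b0}; idom=b0

Frontier:
  b3←b0: walk · to b0
  b3←b1: walk b1 to b0
  b4←b1: walk b1 to b0
  b4←b2: walk b2 to b0
  b4←b3: walk b3 to b0
  b0: DF=∅
  b1: DF={b3,b4}
  b2: DF={b4}
  b3: DF={b4}
  b4: DF=∅

φ for w: defs {b0,b1,b4}
  DF⁺ = {b3,b4}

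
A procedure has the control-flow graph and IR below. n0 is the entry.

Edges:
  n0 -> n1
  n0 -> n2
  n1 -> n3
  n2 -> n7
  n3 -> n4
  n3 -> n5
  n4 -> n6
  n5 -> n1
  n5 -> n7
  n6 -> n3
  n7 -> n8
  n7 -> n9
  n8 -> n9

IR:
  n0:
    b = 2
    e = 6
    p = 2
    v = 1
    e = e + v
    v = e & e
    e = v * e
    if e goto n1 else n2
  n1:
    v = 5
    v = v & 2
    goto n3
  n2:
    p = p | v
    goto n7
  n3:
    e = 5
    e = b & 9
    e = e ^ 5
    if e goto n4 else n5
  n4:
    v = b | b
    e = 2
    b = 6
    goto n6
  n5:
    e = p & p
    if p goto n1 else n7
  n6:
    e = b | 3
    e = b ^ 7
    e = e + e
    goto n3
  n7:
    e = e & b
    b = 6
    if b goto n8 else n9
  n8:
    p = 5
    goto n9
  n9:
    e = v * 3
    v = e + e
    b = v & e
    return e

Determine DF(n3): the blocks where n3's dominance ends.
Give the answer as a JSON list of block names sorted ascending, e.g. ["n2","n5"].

Answer: ["n1", "n3", "n7"]

Analysis:
idom tree: n1←n0 n2←n0 n3←n1 n4←n3 n5←n3 n6←n4 n7←n0 n8←n7 n9←n7
Dom∩ at merges:
  n1: preds {n0,n5}: {n0} ∩ {n0,n1,n3,n5} = {n0}; idom=n0
  n3: preds {n1,n6}: {n0,n1} ∩ {n0,n1,n3,n4,n6} = {n0,n1}; idom=n1
  n7: preds {n2,n5}: {n0,n2} ∩ {n0,n1,n3,n5} = {n0}; idom=n0
  n9: preds {n7,n8}: {n0,n7} ∩ {n0,n7,n8} = {n0,n7}; idom=n7

DF walk-up:
  join n1 pred n0: · stop@n0
  join n1 pred n5: n5→n3→n1 stop@n0
  join n3 pred n1: · stop@n1
  join n3 pred n6: n6→n4→n3 stop@n1
  join n7 pred n2: n2 stop@n0
  join n7 pred n5: n5→n3→n1 stop@n0
  join n9 pred n7: · stop@n7
  join n9 pred n8: n8 stop@n7
  n0 → ∅
  n1 → {n1,n7}
  n2 → {n7}
  n3 → {n1,n3,n7}
  n4 → {n3}
  n5 → {n1,n7}
  n6 → {n3}
  n7 → ∅
  n8 → {n9}
  n9 → ∅

DF(n3) = ["n1", "n3", "n7"]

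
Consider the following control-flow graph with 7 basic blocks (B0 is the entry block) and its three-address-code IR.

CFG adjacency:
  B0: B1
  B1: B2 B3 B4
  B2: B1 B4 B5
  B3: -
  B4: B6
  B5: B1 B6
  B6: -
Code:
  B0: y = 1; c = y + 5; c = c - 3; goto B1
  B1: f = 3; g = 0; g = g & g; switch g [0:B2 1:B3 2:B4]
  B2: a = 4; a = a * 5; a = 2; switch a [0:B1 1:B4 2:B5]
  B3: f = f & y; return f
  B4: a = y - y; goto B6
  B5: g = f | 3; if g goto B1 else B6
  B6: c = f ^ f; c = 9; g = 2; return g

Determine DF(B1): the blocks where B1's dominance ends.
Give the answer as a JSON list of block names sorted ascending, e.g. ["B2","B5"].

Answer: ["B1"]

Working:
idom tree: B1←B0 B2←B1 B3←B1 B4←B1 B5←B2 B6←B1
Join-block Dom:
  B1: preds {B0,B2,B5}: {B0} ∩ {B0,B1,B2} ∩ {B0,B1,B2,B5} = {B0}; idom=B0
  B4: preds {B1,B2}: {B0,B1} ∩ {B0,B1,B2} = {B0,B1}; idom=B1
  B6: preds {B4,B5}: {B0,B1,B4} ∩ {B0,B1,B2,B5} = {B0,B1}; idom=B1

Frontier:
  join B1 pred B0: · stop@B0
  join B1 pred B2: B2→B1 stop@B0
  join B1 pred B5: B5→B2→B1 stop@B0
  join B4 pred B1: · stop@B1
  join B4 pred B2: B2 stop@B1
  join B6 pred B4: B4 stop@B1
  join B6 pred B5: B5→B2 stop@B1
  B0 → ∅
  B1 → {B1}
  B2 → {B1,B4,B6}
  B3 → ∅
  B4 → {B6}
  B5 → {B1,B6}
  B6 → ∅

DF(B1) = ["B1"]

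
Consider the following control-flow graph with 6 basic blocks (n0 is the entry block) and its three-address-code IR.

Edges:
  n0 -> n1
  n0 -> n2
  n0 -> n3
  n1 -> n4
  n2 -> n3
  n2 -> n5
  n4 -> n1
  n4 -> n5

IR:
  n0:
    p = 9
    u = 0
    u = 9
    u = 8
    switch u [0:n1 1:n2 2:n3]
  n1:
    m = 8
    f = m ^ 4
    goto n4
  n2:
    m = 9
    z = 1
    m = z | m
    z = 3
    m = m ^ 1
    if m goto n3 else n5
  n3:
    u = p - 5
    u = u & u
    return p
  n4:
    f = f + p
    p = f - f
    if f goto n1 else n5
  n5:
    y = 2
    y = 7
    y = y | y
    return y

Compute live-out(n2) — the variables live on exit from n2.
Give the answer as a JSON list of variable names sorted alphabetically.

Block summaries:
  n0: def={p,u} ue=∅
  n1: def={f,m} ue=∅
  n2: def={m,z} ue=∅
  n3: def={u} ue={p}
  n4: def={f,p} ue={f,p}
  n5: def={y} ue=∅

Backward fixpoint:
  n0 li=∅ lo={p}
  n1 li={p} lo={f,p}
  n2 li={p} lo={p}
  n3 li={p} lo=∅
  n4 li={f,p} lo={p}
  n5 li=∅ lo=∅

live-out(n2) = ["p"]

Answer: ["p"]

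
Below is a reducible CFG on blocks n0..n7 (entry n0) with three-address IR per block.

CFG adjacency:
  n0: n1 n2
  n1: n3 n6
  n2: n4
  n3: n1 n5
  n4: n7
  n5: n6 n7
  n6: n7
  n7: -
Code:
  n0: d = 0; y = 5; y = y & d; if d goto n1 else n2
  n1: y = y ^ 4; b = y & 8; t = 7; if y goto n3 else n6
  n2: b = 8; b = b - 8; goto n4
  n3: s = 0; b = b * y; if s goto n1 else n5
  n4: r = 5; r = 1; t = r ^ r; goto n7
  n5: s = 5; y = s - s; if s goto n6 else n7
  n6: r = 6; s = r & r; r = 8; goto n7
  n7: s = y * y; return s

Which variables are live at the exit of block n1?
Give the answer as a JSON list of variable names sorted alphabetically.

Answer: ["b", "y"]

Analysis:
Per-block:
  n0 def {d,y} use ∅
  n1 def {b,t,y} use {y}
  n2 def {b} use ∅
  n3 def {b,s} use {b,y}
  n4 def {r,t} use ∅
  n5 def {s,y} use ∅
  n6 def {r,s} use ∅
  n7 def {s} use {y}

Live sets:
  live n0: ∅→{y}
  live n1: {y}→{b,y}
  live n2: {y}→{y}
  live n3: {b,y}→{y}
  live n4: {y}→{y}
  live n5: ∅→{y}
  live n6: {y}→{y}
  live n7: {y}→∅

live-out(n1) = ["b", "y"]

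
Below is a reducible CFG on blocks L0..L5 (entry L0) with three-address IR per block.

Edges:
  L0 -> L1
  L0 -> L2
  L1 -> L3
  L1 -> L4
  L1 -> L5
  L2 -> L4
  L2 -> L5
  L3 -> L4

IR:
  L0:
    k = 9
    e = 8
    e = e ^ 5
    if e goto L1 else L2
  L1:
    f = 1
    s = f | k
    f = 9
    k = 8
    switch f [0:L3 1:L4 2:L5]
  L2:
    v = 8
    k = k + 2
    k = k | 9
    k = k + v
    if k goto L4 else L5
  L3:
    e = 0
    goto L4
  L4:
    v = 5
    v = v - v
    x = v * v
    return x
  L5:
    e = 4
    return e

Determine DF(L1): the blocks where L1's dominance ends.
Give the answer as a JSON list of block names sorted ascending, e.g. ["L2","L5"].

Answer: ["L4", "L5"]

Derivation:
idom tree: L1←L0 L2←L0 L3←L1 L4←L0 L5←L0
Join-block Dom:
  L4: preds {L1,L2,L3}: {L0,L1} ∩ {L0,L2} ∩ {L0,L1,L3} = {L0}; idom=L0
  L5: preds {L1,L2}: {L0,L1} ∩ {L0,L2} = {L0}; idom=L0

DF derivation:
  L4←L1: walk L1 to L0
  L4←L2: walk L2 to L0
  L4←L3: walk L3→L1 to L0
  L5←L1: walk L1 to L0
  L5←L2: walk L2 to L0
  L0 → ∅
  L1 → {L4,L5}
  L2 → {L4,L5}
  L3 → {L4}
  L4 → ∅
  L5 → ∅

DF(L1) = ["L4", "L5"]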